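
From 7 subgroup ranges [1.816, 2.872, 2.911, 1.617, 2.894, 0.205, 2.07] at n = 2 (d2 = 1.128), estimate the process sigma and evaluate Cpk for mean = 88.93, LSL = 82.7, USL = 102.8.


R_bar = (1.816 + 2.872 + 2.911 + 1.617 + 2.894 + 0.205 + 2.07) / 7 = 2.055
sigma = R_bar / d2 = 2.055 / 1.128 = 1.8218085
Cp = (USL - LSL)/(6*sigma) = (102.8 - 82.7)/(6*1.8218085) = 1.8388
Cpu = (102.8 - 88.93)/(3*1.8218085) = 2.5378
Cpl = (88.93 - 82.7)/(3*1.8218085) = 1.1399
Cpk = min(Cpu, Cpl) = 1.1399

1.1399


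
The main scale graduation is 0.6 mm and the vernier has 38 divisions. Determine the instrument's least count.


LC = MSD / n_div
= 0.6 / 38
= 0.0158

0.0158


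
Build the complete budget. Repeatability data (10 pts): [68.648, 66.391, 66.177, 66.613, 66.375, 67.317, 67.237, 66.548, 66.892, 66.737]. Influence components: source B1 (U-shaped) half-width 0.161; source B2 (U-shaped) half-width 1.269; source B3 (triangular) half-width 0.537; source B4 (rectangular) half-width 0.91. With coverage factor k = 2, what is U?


mean = (68.648 + 66.391 + 66.177 + 66.613 + 66.375 + 67.317 + 67.237 + 66.548 + 66.892 + 66.737) / 10 = 66.8935
s = sqrt(sum((x - mean)^2)/(n-1)) = 0.71747091
u_A = s / sqrt(n) = 0.71747091 / sqrt(10) = 0.22688422
u_B1 = 0.161 / sqrt(2) = 0.11384419
u_B2 = 1.269 / sqrt(2) = 0.89731851
u_B3 = 0.537 / sqrt(6) = 0.21922933
u_B4 = 0.91 / sqrt(3) = 0.52538874
uc = sqrt(0.22688422^2 + 0.11384419^2 + 0.89731851^2 + 0.21922933^2 + 0.52538874^2) = 1.0925714
U = k * uc = 2 * 1.0925714
U = 2.1851

2.1851


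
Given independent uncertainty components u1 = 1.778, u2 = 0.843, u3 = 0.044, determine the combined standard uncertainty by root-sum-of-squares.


uc = sqrt(1.778^2 + 0.843^2 + 0.044^2)
uc = sqrt(3.873869)
uc = 1.9682

1.9682


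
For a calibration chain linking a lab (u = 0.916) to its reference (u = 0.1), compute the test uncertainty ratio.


TUR = u_lab / u_ref
= 0.916 / 0.1
= 9.1600

9.1600


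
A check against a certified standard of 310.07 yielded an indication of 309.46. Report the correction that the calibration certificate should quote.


Correction = standard - reading
= 310.07 - 309.46
= 0.6100

0.6100


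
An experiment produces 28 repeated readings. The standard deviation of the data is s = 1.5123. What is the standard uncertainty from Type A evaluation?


u_A = s / sqrt(n)
u_A = 1.5123 / sqrt(28)
u_A = 1.5123 / 5.2915026
u_A = 0.2858

0.2858


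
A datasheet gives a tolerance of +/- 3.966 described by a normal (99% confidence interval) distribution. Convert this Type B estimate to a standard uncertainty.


u_B = half_width / 2.576
u_B = 3.966 / 2.576
u_B = 1.5396

1.5396


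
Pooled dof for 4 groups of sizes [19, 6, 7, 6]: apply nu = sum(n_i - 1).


nu = sum_i (n_i - 1)
nu = ((19 - 1) + (6 - 1) + (7 - 1) + (6 - 1))
nu = 18 + 5 + 6 + 5
nu = 34

34


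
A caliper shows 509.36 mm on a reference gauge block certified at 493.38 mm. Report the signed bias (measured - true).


Systematic error = measured - true
= 509.36 - 493.38
= 15.9800

15.9800


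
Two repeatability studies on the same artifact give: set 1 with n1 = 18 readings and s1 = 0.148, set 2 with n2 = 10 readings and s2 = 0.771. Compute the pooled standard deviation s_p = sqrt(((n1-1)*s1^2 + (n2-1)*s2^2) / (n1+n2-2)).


s_p = sqrt(((n1-1)*s1^2 + (n2-1)*s2^2) / (n1+n2-2))
numerator = (18-1)*0.148^2 + (10-1)*0.771^2 = 0.372368 + 5.349969 = 5.722337
denominator = 18 + 10 - 2 = 26
s_p^2 = 5.722337 / 26 = 0.22008988
s_p = sqrt(0.22008988) = 0.4691

0.4691


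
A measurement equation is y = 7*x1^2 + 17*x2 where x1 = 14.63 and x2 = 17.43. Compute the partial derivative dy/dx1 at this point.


y = 7*x1^2 + 17*x2
dy/dx1 = 2*7*x1
Evaluate at x1 = 14.63: c1 = 14 * 14.63
c1 = 204.8200

204.8200


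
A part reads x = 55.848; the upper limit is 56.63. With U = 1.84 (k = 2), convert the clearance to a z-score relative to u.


u = U / k = 1.84 / 2 = 0.92
margin = |USL - x| = |56.63 - 55.848| = 0.782
z = margin / u = 0.782 / 0.92
z = 0.8500

0.8500


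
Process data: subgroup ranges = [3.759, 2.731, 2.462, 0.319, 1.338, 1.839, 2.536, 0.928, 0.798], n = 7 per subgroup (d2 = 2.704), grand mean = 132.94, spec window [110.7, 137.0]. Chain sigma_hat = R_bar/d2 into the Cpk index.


R_bar = (3.759 + 2.731 + 2.462 + 0.319 + 1.338 + 1.839 + 2.536 + 0.928 + 0.798) / 9 = 1.8566667
sigma = R_bar / d2 = 1.8566667 / 2.704 = 0.68663709
Cp = (USL - LSL)/(6*sigma) = (137.0 - 110.7)/(6*0.68663709) = 6.3838
Cpu = (137.0 - 132.94)/(3*0.68663709) = 1.9710
Cpl = (132.94 - 110.7)/(3*0.68663709) = 10.7966
Cpk = min(Cpu, Cpl) = 1.9710

1.9710


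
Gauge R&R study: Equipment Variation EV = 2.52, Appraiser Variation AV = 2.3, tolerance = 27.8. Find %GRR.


GRR = sqrt(EV^2 + AV^2) = sqrt(2.52^2 + 2.3^2) = 3.411803
%GRR = GRR / tol * 100 = 3.411803 / 27.8 * 100
%GRR = 12.2727

12.2727


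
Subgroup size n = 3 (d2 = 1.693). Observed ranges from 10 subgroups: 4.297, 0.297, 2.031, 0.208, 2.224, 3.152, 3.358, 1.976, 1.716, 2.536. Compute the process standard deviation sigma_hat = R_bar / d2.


R_bar = (4.297 + 0.297 + 2.031 + 0.208 + 2.224 + 3.152 + 3.358 + 1.976 + 1.716 + 2.536) / 10
R_bar = 21.795 / 10 = 2.1795
sigma_hat = R_bar / d2 = 2.1795 / 1.693 = 1.2874

1.2874


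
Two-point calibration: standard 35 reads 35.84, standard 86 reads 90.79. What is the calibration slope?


slope = (y2 - y1) / (x2 - x1)
= (90.79 - 35.84) / (86 - 35)
= 54.9500 / 51
= 1.0775

1.0775


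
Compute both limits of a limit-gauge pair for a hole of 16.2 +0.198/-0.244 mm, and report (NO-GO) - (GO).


GO = nominal - lower_tol (smallest hole = maximum material condition)
GO = 16.2 - 0.244 = 15.956
NO-GO = nominal + upper_tol (largest hole = least material condition)
NO-GO = 16.2 + 0.198 = 16.398
spread = NO-GO - GO = 16.398 - 15.956 = 0.4420

0.4420


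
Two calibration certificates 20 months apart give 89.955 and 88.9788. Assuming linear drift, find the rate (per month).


rate = (v2 - v1) / months
= (88.9788 - 89.955) / 20
= -0.9762 / 20
= -0.0488

-0.0488


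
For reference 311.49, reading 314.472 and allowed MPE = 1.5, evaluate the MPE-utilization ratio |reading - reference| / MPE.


e = indication - reference = 314.472 - 311.49 = 2.9820
|e| = 2.9820
ratio = |e| / MPE = 2.9820 / 1.5
ratio = 1.9880

1.9880


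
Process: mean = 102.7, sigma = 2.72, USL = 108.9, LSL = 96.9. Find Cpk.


Cpu = (USL - mean) / (3*sigma) = (108.9 - 102.7) / (3*2.72) = 0.7598
Cpl = (mean - LSL) / (3*sigma) = (102.7 - 96.9) / (3*2.72) = 0.7108
Cpk = min(Cpu, Cpl) = 0.7108

0.7108


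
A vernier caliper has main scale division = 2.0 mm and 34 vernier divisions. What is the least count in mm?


LC = MSD / n_div
= 2.0 / 34
= 0.0588

0.0588


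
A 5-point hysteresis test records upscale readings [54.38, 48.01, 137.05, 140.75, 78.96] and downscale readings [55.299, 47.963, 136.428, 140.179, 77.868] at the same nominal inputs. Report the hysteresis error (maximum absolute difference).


|54.38 - 55.299| = 0.9190
|48.01 - 47.963| = 0.0470
|137.05 - 136.428| = 0.6220
|140.75 - 140.179| = 0.5710
|78.96 - 77.868| = 1.0920
hysteresis = max(diffs) = 1.0920

1.0920


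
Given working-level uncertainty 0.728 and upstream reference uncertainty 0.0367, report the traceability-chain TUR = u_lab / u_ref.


TUR = u_lab / u_ref
= 0.728 / 0.0367
= 19.8365

19.8365


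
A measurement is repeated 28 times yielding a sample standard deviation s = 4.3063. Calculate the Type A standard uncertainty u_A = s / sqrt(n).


u_A = s / sqrt(n)
u_A = 4.3063 / sqrt(28)
u_A = 4.3063 / 5.2915026
u_A = 0.8138

0.8138


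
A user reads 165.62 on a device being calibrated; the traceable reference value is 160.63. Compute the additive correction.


Correction = standard - reading
= 160.63 - 165.62
= -4.9900

-4.9900


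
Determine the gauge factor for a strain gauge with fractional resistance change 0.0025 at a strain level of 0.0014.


GF = (dR/R) / epsilon
= 0.0025 / 0.0014
= 1.7857

1.7857


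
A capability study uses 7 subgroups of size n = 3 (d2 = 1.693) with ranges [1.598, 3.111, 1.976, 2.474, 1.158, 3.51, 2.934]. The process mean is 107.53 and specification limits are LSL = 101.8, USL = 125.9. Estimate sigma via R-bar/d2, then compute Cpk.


R_bar = (1.598 + 3.111 + 1.976 + 2.474 + 1.158 + 3.51 + 2.934) / 7 = 2.3944286
sigma = R_bar / d2 = 2.3944286 / 1.693 = 1.414311
Cp = (USL - LSL)/(6*sigma) = (125.9 - 101.8)/(6*1.414311) = 2.8400
Cpu = (125.9 - 107.53)/(3*1.414311) = 4.3296
Cpl = (107.53 - 101.8)/(3*1.414311) = 1.3505
Cpk = min(Cpu, Cpl) = 1.3505

1.3505


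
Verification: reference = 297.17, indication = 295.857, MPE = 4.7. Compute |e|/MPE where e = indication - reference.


e = indication - reference = 295.857 - 297.17 = -1.3130
|e| = 1.3130
ratio = |e| / MPE = 1.3130 / 4.7
ratio = 0.2794

0.2794


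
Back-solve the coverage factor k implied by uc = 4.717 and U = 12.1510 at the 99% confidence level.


k = U / uc
k = 12.1510 / 4.717
k = 2.576

2.576


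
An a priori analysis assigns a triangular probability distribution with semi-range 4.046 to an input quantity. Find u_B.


u_B = half_width / sqrt(6)
u_B = 4.046 / 2.4494897
u_B = 1.6518

1.6518


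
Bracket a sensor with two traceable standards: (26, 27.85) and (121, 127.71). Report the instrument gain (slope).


slope = (y2 - y1) / (x2 - x1)
= (127.71 - 27.85) / (121 - 26)
= 99.8600 / 95
= 1.0512

1.0512


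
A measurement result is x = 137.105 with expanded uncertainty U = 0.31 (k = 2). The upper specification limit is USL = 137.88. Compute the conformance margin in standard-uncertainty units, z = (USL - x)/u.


u = U / k = 0.31 / 2 = 0.155
margin = |USL - x| = |137.88 - 137.105| = 0.775
z = margin / u = 0.775 / 0.155
z = 5.0000

5.0000


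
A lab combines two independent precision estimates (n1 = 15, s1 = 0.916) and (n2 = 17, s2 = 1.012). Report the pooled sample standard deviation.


s_p = sqrt(((n1-1)*s1^2 + (n2-1)*s2^2) / (n1+n2-2))
numerator = (15-1)*0.916^2 + (17-1)*1.012^2 = 11.746784 + 16.386304 = 28.133088
denominator = 15 + 17 - 2 = 30
s_p^2 = 28.133088 / 30 = 0.9377696
s_p = sqrt(0.9377696) = 0.9684

0.9684


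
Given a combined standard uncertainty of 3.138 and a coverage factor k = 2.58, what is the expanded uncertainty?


U = k * uc
U = 2.58 * 3.138
U = 8.0960

8.0960


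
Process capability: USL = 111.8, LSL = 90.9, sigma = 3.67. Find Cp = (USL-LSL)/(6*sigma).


Cp = (USL - LSL) / (6 * sigma)
= (111.8 - 90.9) / (6 * 3.67)
= 20.9000 / 22.0200
= 0.9491

0.9491


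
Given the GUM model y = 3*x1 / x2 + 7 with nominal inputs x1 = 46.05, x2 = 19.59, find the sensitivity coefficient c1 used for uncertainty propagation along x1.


y = 3*x1 / x2 + 7
dy/dx1 = 3/x2
Evaluate at x2 = 19.59: c1 = 3 / 19.59
c1 = 0.1531

0.1531


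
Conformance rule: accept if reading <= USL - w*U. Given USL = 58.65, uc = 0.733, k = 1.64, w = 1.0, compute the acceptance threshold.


U = k * uc = 1.64 * 0.733 = 1.20212
guard band g = w * U = 1.0 * 1.20212 = 1.20212
AL = USL - g = 58.65 - 1.20212
AL = 57.4479

57.4479


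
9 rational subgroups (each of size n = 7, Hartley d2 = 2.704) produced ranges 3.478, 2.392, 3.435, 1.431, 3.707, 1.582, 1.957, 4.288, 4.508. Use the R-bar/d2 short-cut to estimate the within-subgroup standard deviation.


R_bar = (3.478 + 2.392 + 3.435 + 1.431 + 3.707 + 1.582 + 1.957 + 4.288 + 4.508) / 9
R_bar = 26.778 / 9 = 2.9753333
sigma_hat = R_bar / d2 = 2.9753333 / 2.704 = 1.1003

1.1003


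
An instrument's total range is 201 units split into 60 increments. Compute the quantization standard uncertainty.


resolution = range / divisions
resolution = 201 / 60 = 3.35
u_res = resolution / (2*sqrt(3))
u_res = 3.35 / 3.4641016
u_res = 0.9671

0.9671


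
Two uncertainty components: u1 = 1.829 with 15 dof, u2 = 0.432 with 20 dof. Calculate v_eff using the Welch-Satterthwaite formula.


uc = sqrt(u1^2 + u2^2) = sqrt(1.829^2 + 0.432^2) = 1.8793257
v_eff = uc^4 / (u1^4/v1 + u2^4/v2)
= 1.8793257^4 / (1.829^4/15 + 0.432^4/20)
= 12.474071 / 0.74778392
v_eff = 16.6814

16.6814


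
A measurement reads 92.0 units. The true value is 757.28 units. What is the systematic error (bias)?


Systematic error = measured - true
= 92.0 - 757.28
= -665.2800

-665.2800


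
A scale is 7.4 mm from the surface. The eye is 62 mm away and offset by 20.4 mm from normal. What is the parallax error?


error = h * offset / d
= 7.4 * 20.4 / 62
= 2.4348

2.4348


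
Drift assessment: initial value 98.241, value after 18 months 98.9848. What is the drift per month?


rate = (v2 - v1) / months
= (98.9848 - 98.241) / 18
= 0.7438 / 18
= 0.0413

0.0413


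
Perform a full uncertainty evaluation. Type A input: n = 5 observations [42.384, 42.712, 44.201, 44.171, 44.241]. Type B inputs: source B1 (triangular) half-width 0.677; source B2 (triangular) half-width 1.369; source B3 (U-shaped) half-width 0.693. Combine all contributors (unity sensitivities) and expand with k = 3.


mean = (42.384 + 42.712 + 44.201 + 44.171 + 44.241) / 5 = 43.5418
s = sqrt(sum((x - mean)^2)/(n-1)) = 0.91492989
u_A = s / sqrt(n) = 0.91492989 / sqrt(5) = 0.40916909
u_B1 = 0.677 / sqrt(6) = 0.27638409
u_B2 = 1.369 / sqrt(6) = 0.55889191
u_B3 = 0.693 / sqrt(2) = 0.490025
uc = sqrt(0.40916909^2 + 0.27638409^2 + 0.55889191^2 + 0.490025^2) = 0.89235205
U = k * uc = 3 * 0.89235205
U = 2.6771

2.6771


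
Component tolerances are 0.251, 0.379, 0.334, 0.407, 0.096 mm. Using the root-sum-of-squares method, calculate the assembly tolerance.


RSS = sqrt(0.251^2 + 0.379^2 + 0.334^2 + 0.407^2 + 0.096^2)
= sqrt(0.493063)
= 0.7022

0.7022


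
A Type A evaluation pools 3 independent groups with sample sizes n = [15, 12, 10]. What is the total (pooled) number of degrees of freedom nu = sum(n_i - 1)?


nu = sum_i (n_i - 1)
nu = ((15 - 1) + (12 - 1) + (10 - 1))
nu = 14 + 11 + 9
nu = 34

34


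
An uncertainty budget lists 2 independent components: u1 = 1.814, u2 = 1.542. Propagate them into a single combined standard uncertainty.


uc = sqrt(1.814^2 + 1.542^2)
uc = sqrt(5.66836)
uc = 2.3808

2.3808


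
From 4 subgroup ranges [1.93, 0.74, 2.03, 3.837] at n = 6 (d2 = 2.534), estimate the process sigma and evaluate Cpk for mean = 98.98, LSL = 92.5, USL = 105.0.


R_bar = (1.93 + 0.74 + 2.03 + 3.837) / 4 = 2.13425
sigma = R_bar / d2 = 2.13425 / 2.534 = 0.84224546
Cp = (USL - LSL)/(6*sigma) = (105.0 - 92.5)/(6*0.84224546) = 2.4735
Cpu = (105.0 - 98.98)/(3*0.84224546) = 2.3825
Cpl = (98.98 - 92.5)/(3*0.84224546) = 2.5646
Cpk = min(Cpu, Cpl) = 2.3825

2.3825


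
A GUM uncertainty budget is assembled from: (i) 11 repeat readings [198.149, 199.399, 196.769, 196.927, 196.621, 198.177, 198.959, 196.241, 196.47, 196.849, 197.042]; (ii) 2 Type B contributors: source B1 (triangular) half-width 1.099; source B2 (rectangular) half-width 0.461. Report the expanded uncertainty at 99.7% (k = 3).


mean = (198.149 + 199.399 + 196.769 + 196.927 + 196.621 + 198.177 + 198.959 + 196.241 + 196.47 + 196.849 + 197.042) / 11 = 197.4184545
s = sqrt(sum((x - mean)^2)/(n-1)) = 1.0703337
u_A = s / sqrt(n) = 1.0703337 / sqrt(11) = 0.32271775
u_B1 = 1.099 / sqrt(6) = 0.44866487
u_B2 = 0.461 / sqrt(3) = 0.26615847
uc = sqrt(0.32271775^2 + 0.44866487^2 + 0.26615847^2) = 0.61342256
U = k * uc = 3 * 0.61342256
U = 1.8403

1.8403


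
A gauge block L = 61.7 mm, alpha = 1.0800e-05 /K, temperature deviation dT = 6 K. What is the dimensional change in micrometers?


dL = L * alpha * dT
= 61.7 * 1.0800e-05 * 6
= 0.0039982 mm
dL_um = 0.0039982 * 1000 = 3.9982 um

3.9982


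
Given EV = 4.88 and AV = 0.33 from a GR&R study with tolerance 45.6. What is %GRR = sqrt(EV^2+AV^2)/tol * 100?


GRR = sqrt(EV^2 + AV^2) = sqrt(4.88^2 + 0.33^2) = 4.8911451
%GRR = GRR / tol * 100 = 4.8911451 / 45.6 * 100
%GRR = 10.7262

10.7262


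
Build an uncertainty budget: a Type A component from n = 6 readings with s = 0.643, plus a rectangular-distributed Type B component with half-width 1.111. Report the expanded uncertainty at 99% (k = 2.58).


u_A = s / sqrt(n) = 0.643 / sqrt(6) = 0.26250365
u_B = half_width / sqrt(3) = 1.111 / sqrt(3) = 0.64143615
uc = sqrt(u_A^2 + u_B^2) = sqrt(0.26250365^2 + 0.64143615^2) = 0.69307179
U = k * uc = 2.58 * 0.69307179
U = 1.7881

1.7881


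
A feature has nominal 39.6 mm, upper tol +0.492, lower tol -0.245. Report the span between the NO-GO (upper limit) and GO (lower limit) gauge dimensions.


GO = nominal - lower_tol (smallest hole = maximum material condition)
GO = 39.6 - 0.245 = 39.355
NO-GO = nominal + upper_tol (largest hole = least material condition)
NO-GO = 39.6 + 0.492 = 40.092
spread = NO-GO - GO = 40.092 - 39.355 = 0.7370

0.7370


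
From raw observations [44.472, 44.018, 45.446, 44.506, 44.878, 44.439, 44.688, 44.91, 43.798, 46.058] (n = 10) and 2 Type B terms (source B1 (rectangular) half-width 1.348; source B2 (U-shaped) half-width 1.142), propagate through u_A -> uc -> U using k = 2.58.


mean = (44.472 + 44.018 + 45.446 + 44.506 + 44.878 + 44.439 + 44.688 + 44.91 + 43.798 + 46.058) / 10 = 44.7213
s = sqrt(sum((x - mean)^2)/(n-1)) = 0.65900094
u_A = s / sqrt(n) = 0.65900094 / sqrt(10) = 0.2083944
u_B1 = 1.348 / sqrt(3) = 0.77826816
u_B2 = 1.142 / sqrt(2) = 0.80751594
uc = sqrt(0.2083944^2 + 0.77826816^2 + 0.80751594^2) = 1.1407066
U = k * uc = 2.58 * 1.1407066
U = 2.9430

2.9430


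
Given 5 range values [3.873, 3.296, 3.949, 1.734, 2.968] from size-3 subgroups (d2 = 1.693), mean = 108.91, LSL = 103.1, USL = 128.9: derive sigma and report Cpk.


R_bar = (3.873 + 3.296 + 3.949 + 1.734 + 2.968) / 5 = 3.164
sigma = R_bar / d2 = 3.164 / 1.693 = 1.8688718
Cp = (USL - LSL)/(6*sigma) = (128.9 - 103.1)/(6*1.8688718) = 2.3009
Cpu = (128.9 - 108.91)/(3*1.8688718) = 3.5654
Cpl = (108.91 - 103.1)/(3*1.8688718) = 1.0363
Cpk = min(Cpu, Cpl) = 1.0363

1.0363


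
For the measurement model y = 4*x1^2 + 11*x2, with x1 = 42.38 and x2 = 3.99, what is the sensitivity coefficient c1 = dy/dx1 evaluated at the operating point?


y = 4*x1^2 + 11*x2
dy/dx1 = 2*4*x1
Evaluate at x1 = 42.38: c1 = 8 * 42.38
c1 = 339.0400

339.0400


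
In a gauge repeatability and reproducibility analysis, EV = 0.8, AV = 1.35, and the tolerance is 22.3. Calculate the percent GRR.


GRR = sqrt(EV^2 + AV^2) = sqrt(0.8^2 + 1.35^2) = 1.5692355
%GRR = GRR / tol * 100 = 1.5692355 / 22.3 * 100
%GRR = 7.0369

7.0369


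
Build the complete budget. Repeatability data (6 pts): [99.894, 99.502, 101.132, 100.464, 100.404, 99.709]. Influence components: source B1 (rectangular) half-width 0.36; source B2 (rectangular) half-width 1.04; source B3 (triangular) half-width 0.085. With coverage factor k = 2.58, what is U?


mean = (99.894 + 99.502 + 101.132 + 100.464 + 100.404 + 99.709) / 6 = 100.1841667
s = sqrt(sum((x - mean)^2)/(n-1)) = 0.6000588
u_A = s / sqrt(n) = 0.6000588 / sqrt(6) = 0.24497298
u_B1 = 0.36 / sqrt(3) = 0.2078461
u_B2 = 1.04 / sqrt(3) = 0.60044428
u_B3 = 0.085 / sqrt(6) = 0.034701105
uc = sqrt(0.24497298^2 + 0.2078461^2 + 0.60044428^2 + 0.034701105^2) = 0.68187188
U = k * uc = 2.58 * 0.68187188
U = 1.7592

1.7592


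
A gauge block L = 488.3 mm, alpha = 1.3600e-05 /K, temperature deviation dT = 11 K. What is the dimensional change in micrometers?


dL = L * alpha * dT
= 488.3 * 1.3600e-05 * 11
= 0.0730497 mm
dL_um = 0.0730497 * 1000 = 73.0497 um

73.0497


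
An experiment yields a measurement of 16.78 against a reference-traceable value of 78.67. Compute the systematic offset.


Systematic error = measured - true
= 16.78 - 78.67
= -61.8900

-61.8900


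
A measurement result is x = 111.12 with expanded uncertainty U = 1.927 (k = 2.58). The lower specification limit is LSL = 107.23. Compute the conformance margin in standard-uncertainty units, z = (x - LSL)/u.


u = U / k = 1.927 / 2.58 = 0.74689922
margin = |LSL - x| = |107.23 - 111.12| = 3.89
z = margin / u = 3.89 / 0.74689922
z = 5.2082

5.2082


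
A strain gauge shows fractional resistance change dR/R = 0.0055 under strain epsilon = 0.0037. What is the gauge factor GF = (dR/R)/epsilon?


GF = (dR/R) / epsilon
= 0.0055 / 0.0037
= 1.4865

1.4865


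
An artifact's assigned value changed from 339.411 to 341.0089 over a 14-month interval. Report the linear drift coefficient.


rate = (v2 - v1) / months
= (341.0089 - 339.411) / 14
= 1.5979 / 14
= 0.1141

0.1141


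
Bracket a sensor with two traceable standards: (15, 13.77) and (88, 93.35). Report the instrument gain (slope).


slope = (y2 - y1) / (x2 - x1)
= (93.35 - 13.77) / (88 - 15)
= 79.5800 / 73
= 1.0901

1.0901


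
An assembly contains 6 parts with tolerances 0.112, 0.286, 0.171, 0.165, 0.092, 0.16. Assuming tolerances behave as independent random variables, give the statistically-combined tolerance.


RSS = sqrt(0.112^2 + 0.286^2 + 0.171^2 + 0.165^2 + 0.092^2 + 0.16^2)
= sqrt(0.18487)
= 0.4300

0.4300


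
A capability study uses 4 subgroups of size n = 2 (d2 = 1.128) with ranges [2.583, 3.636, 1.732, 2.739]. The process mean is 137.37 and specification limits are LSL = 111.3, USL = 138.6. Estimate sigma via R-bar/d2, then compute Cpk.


R_bar = (2.583 + 3.636 + 1.732 + 2.739) / 4 = 2.6725
sigma = R_bar / d2 = 2.6725 / 1.128 = 2.3692376
Cp = (USL - LSL)/(6*sigma) = (138.6 - 111.3)/(6*2.3692376) = 1.9204
Cpu = (138.6 - 137.37)/(3*2.3692376) = 0.1731
Cpl = (137.37 - 111.3)/(3*2.3692376) = 3.6678
Cpk = min(Cpu, Cpl) = 0.1731

0.1731


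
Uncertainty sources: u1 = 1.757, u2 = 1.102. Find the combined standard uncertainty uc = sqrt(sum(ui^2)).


uc = sqrt(1.757^2 + 1.102^2)
uc = sqrt(4.301453)
uc = 2.0740

2.0740


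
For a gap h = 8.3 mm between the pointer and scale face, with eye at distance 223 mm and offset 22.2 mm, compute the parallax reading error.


error = h * offset / d
= 8.3 * 22.2 / 223
= 0.8263

0.8263


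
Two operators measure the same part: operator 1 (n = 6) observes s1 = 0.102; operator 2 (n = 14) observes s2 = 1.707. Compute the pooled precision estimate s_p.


s_p = sqrt(((n1-1)*s1^2 + (n2-1)*s2^2) / (n1+n2-2))
numerator = (6-1)*0.102^2 + (14-1)*1.707^2 = 0.05202 + 37.880037 = 37.932057
denominator = 6 + 14 - 2 = 18
s_p^2 = 37.932057 / 18 = 2.1073365
s_p = sqrt(2.1073365) = 1.4517

1.4517


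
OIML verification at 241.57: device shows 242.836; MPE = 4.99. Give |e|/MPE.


e = indication - reference = 242.836 - 241.57 = 1.2660
|e| = 1.2660
ratio = |e| / MPE = 1.2660 / 4.99
ratio = 0.2537

0.2537


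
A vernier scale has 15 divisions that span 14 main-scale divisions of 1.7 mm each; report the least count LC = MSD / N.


LC = MSD / n_div
= 1.7 / 15
= 0.1133

0.1133


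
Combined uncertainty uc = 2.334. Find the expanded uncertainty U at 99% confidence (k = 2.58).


U = k * uc
U = 2.58 * 2.334
U = 6.0217

6.0217


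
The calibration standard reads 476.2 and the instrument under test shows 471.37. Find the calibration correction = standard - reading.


Correction = standard - reading
= 476.2 - 471.37
= 4.8300

4.8300


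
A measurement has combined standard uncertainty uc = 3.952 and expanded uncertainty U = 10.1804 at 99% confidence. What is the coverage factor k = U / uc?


k = U / uc
k = 10.1804 / 3.952
k = 2.576

2.576


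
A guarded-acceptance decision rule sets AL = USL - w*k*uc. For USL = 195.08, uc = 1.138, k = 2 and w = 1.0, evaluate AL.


U = k * uc = 2 * 1.138 = 2.276
guard band g = w * U = 1.0 * 2.276 = 2.276
AL = USL - g = 195.08 - 2.276
AL = 192.8040

192.8040


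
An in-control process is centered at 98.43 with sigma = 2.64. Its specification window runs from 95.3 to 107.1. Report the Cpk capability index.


Cpu = (USL - mean) / (3*sigma) = (107.1 - 98.43) / (3*2.64) = 1.0947
Cpl = (mean - LSL) / (3*sigma) = (98.43 - 95.3) / (3*2.64) = 0.3952
Cpk = min(Cpu, Cpl) = 0.3952

0.3952


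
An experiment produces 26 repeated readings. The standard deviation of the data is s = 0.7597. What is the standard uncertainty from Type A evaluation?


u_A = s / sqrt(n)
u_A = 0.7597 / sqrt(26)
u_A = 0.7597 / 5.0990195
u_A = 0.1490

0.1490


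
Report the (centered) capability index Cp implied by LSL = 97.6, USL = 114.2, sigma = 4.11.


Cp = (USL - LSL) / (6 * sigma)
= (114.2 - 97.6) / (6 * 4.11)
= 16.6000 / 24.6600
= 0.6732

0.6732


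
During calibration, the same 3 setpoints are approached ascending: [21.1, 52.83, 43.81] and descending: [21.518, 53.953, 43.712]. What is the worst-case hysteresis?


|21.1 - 21.518| = 0.4180
|52.83 - 53.953| = 1.1230
|43.81 - 43.712| = 0.0980
hysteresis = max(diffs) = 1.1230

1.1230


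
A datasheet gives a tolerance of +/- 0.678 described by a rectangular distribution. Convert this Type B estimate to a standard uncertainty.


u_B = half_width / sqrt(3)
u_B = 0.678 / 1.7320508
u_B = 0.3914

0.3914


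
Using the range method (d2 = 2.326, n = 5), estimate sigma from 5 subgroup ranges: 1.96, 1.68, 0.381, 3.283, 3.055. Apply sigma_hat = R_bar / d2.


R_bar = (1.96 + 1.68 + 0.381 + 3.283 + 3.055) / 5
R_bar = 10.359 / 5 = 2.0718
sigma_hat = R_bar / d2 = 2.0718 / 2.326 = 0.8907

0.8907


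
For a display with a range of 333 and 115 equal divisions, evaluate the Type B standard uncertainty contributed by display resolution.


resolution = range / divisions
resolution = 333 / 115 = 2.8956522
u_res = resolution / (2*sqrt(3))
u_res = 2.8956522 / 3.4641016
u_res = 0.8359

0.8359


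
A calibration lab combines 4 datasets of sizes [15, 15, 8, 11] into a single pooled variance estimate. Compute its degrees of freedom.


nu = sum_i (n_i - 1)
nu = ((15 - 1) + (15 - 1) + (8 - 1) + (11 - 1))
nu = 14 + 14 + 7 + 10
nu = 45

45


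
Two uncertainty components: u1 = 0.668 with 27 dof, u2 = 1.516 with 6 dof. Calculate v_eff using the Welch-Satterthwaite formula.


uc = sqrt(u1^2 + u2^2) = sqrt(0.668^2 + 1.516^2) = 1.6566472
v_eff = uc^4 / (u1^4/v1 + u2^4/v2)
= 1.6566472^4 / (0.668^4/27 + 1.516^4/6)
= 7.5321702 / 0.88770477
v_eff = 8.4850

8.4850


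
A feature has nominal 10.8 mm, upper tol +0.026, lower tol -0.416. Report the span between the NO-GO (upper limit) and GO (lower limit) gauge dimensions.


GO = nominal - lower_tol (smallest hole = maximum material condition)
GO = 10.8 - 0.416 = 10.384
NO-GO = nominal + upper_tol (largest hole = least material condition)
NO-GO = 10.8 + 0.026 = 10.826
spread = NO-GO - GO = 10.826 - 10.384 = 0.4420

0.4420


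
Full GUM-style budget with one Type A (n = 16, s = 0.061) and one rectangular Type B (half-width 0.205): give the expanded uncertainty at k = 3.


u_A = s / sqrt(n) = 0.061 / sqrt(16) = 0.01525
u_B = half_width / sqrt(3) = 0.205 / sqrt(3) = 0.11835681
uc = sqrt(u_A^2 + u_B^2) = sqrt(0.01525^2 + 0.11835681^2) = 0.11933523
U = k * uc = 3 * 0.11933523
U = 0.3580

0.3580


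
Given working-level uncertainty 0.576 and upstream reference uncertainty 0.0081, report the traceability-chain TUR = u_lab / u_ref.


TUR = u_lab / u_ref
= 0.576 / 0.0081
= 71.1111

71.1111


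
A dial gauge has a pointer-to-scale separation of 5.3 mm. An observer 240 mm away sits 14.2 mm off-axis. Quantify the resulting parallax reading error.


error = h * offset / d
= 5.3 * 14.2 / 240
= 0.3136

0.3136


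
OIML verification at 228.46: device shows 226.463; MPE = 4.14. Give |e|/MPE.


e = indication - reference = 226.463 - 228.46 = -1.9970
|e| = 1.9970
ratio = |e| / MPE = 1.9970 / 4.14
ratio = 0.4824

0.4824


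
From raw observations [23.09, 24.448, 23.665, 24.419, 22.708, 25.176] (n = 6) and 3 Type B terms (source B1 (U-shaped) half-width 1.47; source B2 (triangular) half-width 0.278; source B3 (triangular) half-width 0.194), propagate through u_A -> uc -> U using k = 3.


mean = (23.09 + 24.448 + 23.665 + 24.419 + 22.708 + 25.176) / 6 = 23.91766667
s = sqrt(sum((x - mean)^2)/(n-1)) = 0.93039318
u_A = s / sqrt(n) = 0.93039318 / sqrt(6) = 0.37983143
u_B1 = 1.47 / sqrt(2) = 1.039447
u_B2 = 0.278 / sqrt(6) = 0.11349302
u_B3 = 0.194 / sqrt(6) = 0.079200168
uc = sqrt(0.37983143^2 + 1.039447^2 + 0.11349302^2 + 0.079200168^2) = 1.1152916
U = k * uc = 3 * 1.1152916
U = 3.3459

3.3459


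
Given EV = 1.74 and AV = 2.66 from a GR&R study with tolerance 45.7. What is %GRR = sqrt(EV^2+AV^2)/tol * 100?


GRR = sqrt(EV^2 + AV^2) = sqrt(1.74^2 + 2.66^2) = 3.1785531
%GRR = GRR / tol * 100 = 3.1785531 / 45.7 * 100
%GRR = 6.9553

6.9553


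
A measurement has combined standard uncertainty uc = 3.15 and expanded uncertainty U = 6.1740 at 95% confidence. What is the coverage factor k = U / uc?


k = U / uc
k = 6.1740 / 3.15
k = 1.96

1.96


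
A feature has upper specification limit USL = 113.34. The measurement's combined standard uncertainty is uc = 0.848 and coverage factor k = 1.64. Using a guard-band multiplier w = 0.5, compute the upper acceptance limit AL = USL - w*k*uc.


U = k * uc = 1.64 * 0.848 = 1.39072
guard band g = w * U = 0.5 * 1.39072 = 0.69536
AL = USL - g = 113.34 - 0.69536
AL = 112.6446

112.6446


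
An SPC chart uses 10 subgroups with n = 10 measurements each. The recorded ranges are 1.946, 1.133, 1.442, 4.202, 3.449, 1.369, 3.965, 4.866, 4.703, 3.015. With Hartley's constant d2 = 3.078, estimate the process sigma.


R_bar = (1.946 + 1.133 + 1.442 + 4.202 + 3.449 + 1.369 + 3.965 + 4.866 + 4.703 + 3.015) / 10
R_bar = 30.09 / 10 = 3.009
sigma_hat = R_bar / d2 = 3.009 / 3.078 = 0.9776

0.9776


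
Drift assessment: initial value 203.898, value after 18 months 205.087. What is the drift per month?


rate = (v2 - v1) / months
= (205.087 - 203.898) / 18
= 1.1890 / 18
= 0.0661

0.0661


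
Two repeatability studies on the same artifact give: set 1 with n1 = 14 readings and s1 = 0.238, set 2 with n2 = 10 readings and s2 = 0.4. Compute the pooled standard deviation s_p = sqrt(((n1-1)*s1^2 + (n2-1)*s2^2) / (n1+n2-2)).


s_p = sqrt(((n1-1)*s1^2 + (n2-1)*s2^2) / (n1+n2-2))
numerator = (14-1)*0.238^2 + (10-1)*0.4^2 = 0.736372 + 1.44 = 2.176372
denominator = 14 + 10 - 2 = 22
s_p^2 = 2.176372 / 22 = 0.098926
s_p = sqrt(0.098926) = 0.3145

0.3145


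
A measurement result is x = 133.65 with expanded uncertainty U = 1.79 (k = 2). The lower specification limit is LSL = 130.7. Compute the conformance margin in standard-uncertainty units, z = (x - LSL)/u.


u = U / k = 1.79 / 2 = 0.895
margin = |LSL - x| = |130.7 - 133.65| = 2.95
z = margin / u = 2.95 / 0.895
z = 3.2961

3.2961


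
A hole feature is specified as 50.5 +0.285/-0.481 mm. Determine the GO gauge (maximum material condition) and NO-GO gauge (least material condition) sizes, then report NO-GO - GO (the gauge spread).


GO = nominal - lower_tol (smallest hole = maximum material condition)
GO = 50.5 - 0.481 = 50.019
NO-GO = nominal + upper_tol (largest hole = least material condition)
NO-GO = 50.5 + 0.285 = 50.785
spread = NO-GO - GO = 50.785 - 50.019 = 0.7660

0.7660


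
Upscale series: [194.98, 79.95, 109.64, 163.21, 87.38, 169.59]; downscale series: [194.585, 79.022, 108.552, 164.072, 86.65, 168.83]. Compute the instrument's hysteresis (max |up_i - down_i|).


|194.98 - 194.585| = 0.3950
|79.95 - 79.022| = 0.9280
|109.64 - 108.552| = 1.0880
|163.21 - 164.072| = 0.8620
|87.38 - 86.65| = 0.7300
|169.59 - 168.83| = 0.7600
hysteresis = max(diffs) = 1.0880

1.0880


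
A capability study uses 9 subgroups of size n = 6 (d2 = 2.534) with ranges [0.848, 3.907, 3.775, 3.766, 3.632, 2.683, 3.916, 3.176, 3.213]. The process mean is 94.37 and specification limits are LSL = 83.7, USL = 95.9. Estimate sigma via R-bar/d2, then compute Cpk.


R_bar = (0.848 + 3.907 + 3.775 + 3.766 + 3.632 + 2.683 + 3.916 + 3.176 + 3.213) / 9 = 3.2128889
sigma = R_bar / d2 = 3.2128889 / 2.534 = 1.267912
Cp = (USL - LSL)/(6*sigma) = (95.9 - 83.7)/(6*1.267912) = 1.6037
Cpu = (95.9 - 94.37)/(3*1.267912) = 0.4022
Cpl = (94.37 - 83.7)/(3*1.267912) = 2.8051
Cpk = min(Cpu, Cpl) = 0.4022

0.4022


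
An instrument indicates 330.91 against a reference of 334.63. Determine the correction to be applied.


Correction = standard - reading
= 334.63 - 330.91
= 3.7200

3.7200


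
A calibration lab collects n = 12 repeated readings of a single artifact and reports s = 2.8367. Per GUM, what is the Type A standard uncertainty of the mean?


u_A = s / sqrt(n)
u_A = 2.8367 / sqrt(12)
u_A = 2.8367 / 3.4641016
u_A = 0.8189

0.8189


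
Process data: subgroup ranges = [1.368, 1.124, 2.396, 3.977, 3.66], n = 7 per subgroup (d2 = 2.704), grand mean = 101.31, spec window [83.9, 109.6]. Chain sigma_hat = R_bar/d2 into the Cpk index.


R_bar = (1.368 + 1.124 + 2.396 + 3.977 + 3.66) / 5 = 2.505
sigma = R_bar / d2 = 2.505 / 2.704 = 0.92640533
Cp = (USL - LSL)/(6*sigma) = (109.6 - 83.9)/(6*0.92640533) = 4.6236
Cpu = (109.6 - 101.31)/(3*0.92640533) = 2.9829
Cpl = (101.31 - 83.9)/(3*0.92640533) = 6.2644
Cpk = min(Cpu, Cpl) = 2.9829

2.9829


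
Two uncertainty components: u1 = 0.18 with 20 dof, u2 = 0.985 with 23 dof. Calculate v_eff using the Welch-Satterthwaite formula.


uc = sqrt(u1^2 + u2^2) = sqrt(0.18^2 + 0.985^2) = 1.0013116
v_eff = uc^4 / (u1^4/v1 + u2^4/v2)
= 1.0013116^4 / (0.18^4/20 + 0.985^4/23)
= 1.0052567 / 0.040980164
v_eff = 24.5303

24.5303


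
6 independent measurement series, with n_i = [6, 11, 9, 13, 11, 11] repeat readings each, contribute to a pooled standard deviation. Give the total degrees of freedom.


nu = sum_i (n_i - 1)
nu = ((6 - 1) + (11 - 1) + (9 - 1) + (13 - 1) + (11 - 1) + (11 - 1))
nu = 5 + 10 + 8 + 12 + 10 + 10
nu = 55

55


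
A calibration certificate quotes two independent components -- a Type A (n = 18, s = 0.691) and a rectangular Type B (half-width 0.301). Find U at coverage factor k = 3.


u_A = s / sqrt(n) = 0.691 / sqrt(18) = 0.16287026
u_B = half_width / sqrt(3) = 0.301 / sqrt(3) = 0.17378243
uc = sqrt(u_A^2 + u_B^2) = sqrt(0.16287026^2 + 0.17378243^2) = 0.23817442
U = k * uc = 3 * 0.23817442
U = 0.7145

0.7145


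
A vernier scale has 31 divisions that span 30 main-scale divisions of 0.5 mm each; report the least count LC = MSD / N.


LC = MSD / n_div
= 0.5 / 31
= 0.0161

0.0161


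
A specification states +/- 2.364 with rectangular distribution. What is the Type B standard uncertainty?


u_B = half_width / sqrt(3)
u_B = 2.364 / 1.7320508
u_B = 1.3649

1.3649


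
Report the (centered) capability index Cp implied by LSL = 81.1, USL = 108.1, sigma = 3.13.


Cp = (USL - LSL) / (6 * sigma)
= (108.1 - 81.1) / (6 * 3.13)
= 27.0000 / 18.7800
= 1.4377

1.4377


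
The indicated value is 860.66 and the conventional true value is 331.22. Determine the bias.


Systematic error = measured - true
= 860.66 - 331.22
= 529.4400

529.4400


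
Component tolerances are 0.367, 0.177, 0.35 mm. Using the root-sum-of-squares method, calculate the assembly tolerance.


RSS = sqrt(0.367^2 + 0.177^2 + 0.35^2)
= sqrt(0.288518)
= 0.5371

0.5371


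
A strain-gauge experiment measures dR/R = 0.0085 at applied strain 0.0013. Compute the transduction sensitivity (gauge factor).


GF = (dR/R) / epsilon
= 0.0085 / 0.0013
= 6.5385

6.5385


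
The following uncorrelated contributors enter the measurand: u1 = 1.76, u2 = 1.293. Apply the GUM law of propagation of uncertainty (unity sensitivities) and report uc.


uc = sqrt(1.76^2 + 1.293^2)
uc = sqrt(4.769449)
uc = 2.1839

2.1839


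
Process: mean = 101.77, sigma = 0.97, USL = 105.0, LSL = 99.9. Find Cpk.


Cpu = (USL - mean) / (3*sigma) = (105.0 - 101.77) / (3*0.97) = 1.1100
Cpl = (mean - LSL) / (3*sigma) = (101.77 - 99.9) / (3*0.97) = 0.6426
Cpk = min(Cpu, Cpl) = 0.6426

0.6426


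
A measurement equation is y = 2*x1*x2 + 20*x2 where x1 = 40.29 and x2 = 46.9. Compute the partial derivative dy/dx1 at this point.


y = 2*x1*x2 + 20*x2
dy/dx1 = 2*x2
Evaluate at x2 = 46.9: c1 = 2 * 46.9
c1 = 93.8000

93.8000


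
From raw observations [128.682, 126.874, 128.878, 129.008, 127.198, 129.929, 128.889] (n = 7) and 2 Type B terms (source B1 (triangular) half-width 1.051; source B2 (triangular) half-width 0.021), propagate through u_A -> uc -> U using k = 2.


mean = (128.682 + 126.874 + 128.878 + 129.008 + 127.198 + 129.929 + 128.889) / 7 = 128.494
s = sqrt(sum((x - mean)^2)/(n-1)) = 1.0775174
u_A = s / sqrt(n) = 1.0775174 / sqrt(7) = 0.4072633
u_B1 = 1.051 / sqrt(6) = 0.42906895
u_B2 = 0.021 / sqrt(6) = 0.0085732141
uc = sqrt(0.4072633^2 + 0.42906895^2 + 0.0085732141^2) = 0.5916393
U = k * uc = 2 * 0.5916393
U = 1.1833

1.1833


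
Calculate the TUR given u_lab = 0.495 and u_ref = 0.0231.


TUR = u_lab / u_ref
= 0.495 / 0.0231
= 21.4286

21.4286


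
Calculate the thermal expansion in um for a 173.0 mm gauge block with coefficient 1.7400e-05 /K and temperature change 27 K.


dL = L * alpha * dT
= 173.0 * 1.7400e-05 * 27
= 0.0812754 mm
dL_um = 0.0812754 * 1000 = 81.2754 um

81.2754


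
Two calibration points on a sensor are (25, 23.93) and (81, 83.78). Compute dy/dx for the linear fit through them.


slope = (y2 - y1) / (x2 - x1)
= (83.78 - 23.93) / (81 - 25)
= 59.8500 / 56
= 1.0688

1.0688


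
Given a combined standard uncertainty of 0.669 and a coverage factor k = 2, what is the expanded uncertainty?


U = k * uc
U = 2 * 0.669
U = 1.3380

1.3380


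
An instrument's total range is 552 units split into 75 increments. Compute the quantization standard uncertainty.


resolution = range / divisions
resolution = 552 / 75 = 7.36
u_res = resolution / (2*sqrt(3))
u_res = 7.36 / 3.4641016
u_res = 2.1246

2.1246


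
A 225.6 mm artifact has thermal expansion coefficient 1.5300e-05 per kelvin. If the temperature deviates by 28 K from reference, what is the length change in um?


dL = L * alpha * dT
= 225.6 * 1.5300e-05 * 28
= 0.0966470 mm
dL_um = 0.0966470 * 1000 = 96.6470 um

96.6470


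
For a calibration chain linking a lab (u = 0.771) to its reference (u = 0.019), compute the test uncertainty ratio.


TUR = u_lab / u_ref
= 0.771 / 0.019
= 40.5789

40.5789


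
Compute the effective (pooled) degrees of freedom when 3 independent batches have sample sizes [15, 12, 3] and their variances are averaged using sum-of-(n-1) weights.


nu = sum_i (n_i - 1)
nu = ((15 - 1) + (12 - 1) + (3 - 1))
nu = 14 + 11 + 2
nu = 27

27


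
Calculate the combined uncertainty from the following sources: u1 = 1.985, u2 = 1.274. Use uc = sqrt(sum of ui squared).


uc = sqrt(1.985^2 + 1.274^2)
uc = sqrt(5.563301)
uc = 2.3587

2.3587


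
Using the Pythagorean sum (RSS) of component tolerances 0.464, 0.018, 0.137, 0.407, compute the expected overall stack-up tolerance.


RSS = sqrt(0.464^2 + 0.018^2 + 0.137^2 + 0.407^2)
= sqrt(0.400038)
= 0.6325

0.6325


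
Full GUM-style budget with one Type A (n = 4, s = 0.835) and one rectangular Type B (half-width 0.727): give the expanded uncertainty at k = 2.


u_A = s / sqrt(n) = 0.835 / sqrt(4) = 0.4175
u_B = half_width / sqrt(3) = 0.727 / sqrt(3) = 0.41973365
uc = sqrt(u_A^2 + u_B^2) = sqrt(0.4175^2 + 0.41973365^2) = 0.5920157
U = k * uc = 2 * 0.5920157
U = 1.1840

1.1840


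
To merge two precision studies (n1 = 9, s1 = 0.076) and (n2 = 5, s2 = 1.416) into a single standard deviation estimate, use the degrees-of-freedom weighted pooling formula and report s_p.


s_p = sqrt(((n1-1)*s1^2 + (n2-1)*s2^2) / (n1+n2-2))
numerator = (9-1)*0.076^2 + (5-1)*1.416^2 = 0.046208 + 8.020224 = 8.066432
denominator = 9 + 5 - 2 = 12
s_p^2 = 8.066432 / 12 = 0.67220267
s_p = sqrt(0.67220267) = 0.8199

0.8199


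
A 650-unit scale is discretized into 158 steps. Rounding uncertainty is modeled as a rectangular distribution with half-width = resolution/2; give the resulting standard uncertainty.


resolution = range / divisions
resolution = 650 / 158 = 4.1139241
u_res = resolution / (2*sqrt(3))
u_res = 4.1139241 / 3.4641016
u_res = 1.1876

1.1876


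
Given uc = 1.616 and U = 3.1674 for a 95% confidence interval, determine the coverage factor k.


k = U / uc
k = 3.1674 / 1.616
k = 1.96

1.96


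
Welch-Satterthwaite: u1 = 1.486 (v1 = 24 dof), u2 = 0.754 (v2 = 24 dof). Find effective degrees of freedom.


uc = sqrt(u1^2 + u2^2) = sqrt(1.486^2 + 0.754^2) = 1.6663469
v_eff = uc^4 / (u1^4/v1 + u2^4/v2)
= 1.6663469^4 / (1.486^4/24 + 0.754^4/24)
= 7.7101295 / 0.21663917
v_eff = 35.5897

35.5897
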